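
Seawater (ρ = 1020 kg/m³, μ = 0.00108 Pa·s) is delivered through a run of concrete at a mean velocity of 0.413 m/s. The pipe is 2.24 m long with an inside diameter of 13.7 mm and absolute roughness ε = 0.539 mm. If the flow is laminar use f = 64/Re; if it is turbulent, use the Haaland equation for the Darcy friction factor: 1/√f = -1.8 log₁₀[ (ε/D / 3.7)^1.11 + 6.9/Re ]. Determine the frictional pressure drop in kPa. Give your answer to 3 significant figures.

Reynolds number Re = ρVD/μ = 1020 · 0.413 · 0.0137 / 0.00108 = 5344.
Re > 4000 → turbulent. Relative roughness ε/D = 0.000539/0.0137 = 0.0393. Haaland: 1/√f = -1.8 log₁₀[(0.0393/3.7)^1.11 + 6.9/5344] = -1.8 log₁₀[0.00645 + 0.00129] = 3.8, so f = 0.06925.
Darcy-Weisbach: ΔP = f(L/D)(ρV²/2) = 0.06925·(2.24/0.0137)·(1020·0.413²/2) = 0.06925·163.5·86.99 = 984.9 Pa.
ΔP = 984.9 Pa = 0.985 kPa.

ΔP ≈ 0.985 kPa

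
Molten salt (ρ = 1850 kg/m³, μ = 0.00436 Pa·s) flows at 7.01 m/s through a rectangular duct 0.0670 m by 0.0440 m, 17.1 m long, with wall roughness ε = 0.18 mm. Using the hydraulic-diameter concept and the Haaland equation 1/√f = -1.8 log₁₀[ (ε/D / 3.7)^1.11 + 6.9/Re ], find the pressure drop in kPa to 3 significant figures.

Hydraulic diameter D_h = 4A/P = 4·(0.067·0.044)/(2·(0.067+0.044)) = 0.01179/0.222 = 0.05312 m.
Re = ρVD_h/μ = 1850·7.01·0.05312/0.00436 = 1.58e+05.
ε/D_h = 0.00018/0.05312 = 0.00339; Haaland gives 1/√f = -1.8 log₁₀[0.000424+4.37e-05] = 5.994, so f = 0.02784.
ΔP = f(L/D_h)(ρV²/2) = 0.02784·17.1/0.05312·4.545e+04 = 4.073e+05 Pa.
ΔP = 407 kPa.

ΔP ≈ 407 kPa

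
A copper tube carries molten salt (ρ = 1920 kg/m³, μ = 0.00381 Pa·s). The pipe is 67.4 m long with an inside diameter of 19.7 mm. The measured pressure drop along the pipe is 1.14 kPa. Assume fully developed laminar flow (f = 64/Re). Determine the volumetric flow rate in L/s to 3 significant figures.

Q ≈ 0.0164 L/s

For laminar flow, f = 64/Re with Re = ρVD/μ, so Darcy-Weisbach reduces to ΔP = 32μLV/D². Solving for V: V = ΔP·D²/(32μL) = 1140·(0.0197)²/(32·0.00381·67.4) = 0.05384 m/s.
Check: Re = ρVD/μ = 1920·0.05384·0.0197/0.00381 = 534.5 < 2300, so the laminar assumption holds.
Q = V·A = 0.05384·(π/4·0.0197²) = 1.641e-05 m³/s = 0.0164 L/s.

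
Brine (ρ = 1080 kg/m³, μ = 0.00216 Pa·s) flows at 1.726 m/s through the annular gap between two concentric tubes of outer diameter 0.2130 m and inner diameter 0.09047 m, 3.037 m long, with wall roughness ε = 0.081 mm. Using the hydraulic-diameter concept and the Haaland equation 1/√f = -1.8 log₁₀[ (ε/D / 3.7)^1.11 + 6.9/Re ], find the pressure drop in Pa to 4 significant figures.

ΔP ≈ 821.0 Pa

Hydraulic diameter D_h = 4A/P = D_o - D_i = 0.213 - 0.09047 = 0.1225 m.
Re = ρVD_h/μ = 1080·1.726·0.1225/0.00216 = 1.057e+05.
ε/D_h = 8.1e-05/0.1225 = 0.000661; Haaland gives 1/√f = -1.8 log₁₀[6.91e-05+6.53e-05] = 6.969, so f = 0.02059.
ΔP = f(L/D_h)(ρV²/2) = 0.02059·3.037/0.1225·1609 = 821 Pa.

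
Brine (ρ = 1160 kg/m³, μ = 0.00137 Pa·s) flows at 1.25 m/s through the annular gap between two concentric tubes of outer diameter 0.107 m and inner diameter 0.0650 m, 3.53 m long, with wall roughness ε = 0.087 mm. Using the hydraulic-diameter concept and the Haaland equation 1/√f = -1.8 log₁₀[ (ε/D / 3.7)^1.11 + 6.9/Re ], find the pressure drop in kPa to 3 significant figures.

ΔP ≈ 2.04 kPa

Hydraulic diameter D_h = 4A/P = D_o - D_i = 0.107 - 0.065 = 0.042 m.
Re = ρVD_h/μ = 1160·1.25·0.042/0.00137 = 4.445e+04.
ε/D_h = 8.7e-05/0.042 = 0.00207; Haaland gives 1/√f = -1.8 log₁₀[0.000246+0.000155] = 6.115, so f = 0.02675.
ΔP = f(L/D_h)(ρV²/2) = 0.02675·3.53/0.042·906.2 = 2037 Pa.
ΔP = 2.04 kPa.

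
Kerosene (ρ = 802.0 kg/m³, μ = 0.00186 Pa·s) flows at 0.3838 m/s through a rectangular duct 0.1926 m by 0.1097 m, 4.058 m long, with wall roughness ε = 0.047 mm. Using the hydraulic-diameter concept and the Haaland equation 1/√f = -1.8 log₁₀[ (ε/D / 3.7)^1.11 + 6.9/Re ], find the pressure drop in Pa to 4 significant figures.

ΔP ≈ 43.70 Pa

Hydraulic diameter D_h = 4A/P = 4·(0.1926·0.1097)/(2·(0.1926+0.1097)) = 0.08451/0.6046 = 0.1398 m.
Re = ρVD_h/μ = 802·0.3838·0.1398/0.00186 = 2.313e+04.
ε/D_h = 4.7e-05/0.1398 = 0.000336; Haaland gives 1/√f = -1.8 log₁₀[3.26e-05+0.000298] = 6.264, so f = 0.02548.
ΔP = f(L/D_h)(ρV²/2) = 0.02548·4.058/0.1398·59.07 = 43.7 Pa.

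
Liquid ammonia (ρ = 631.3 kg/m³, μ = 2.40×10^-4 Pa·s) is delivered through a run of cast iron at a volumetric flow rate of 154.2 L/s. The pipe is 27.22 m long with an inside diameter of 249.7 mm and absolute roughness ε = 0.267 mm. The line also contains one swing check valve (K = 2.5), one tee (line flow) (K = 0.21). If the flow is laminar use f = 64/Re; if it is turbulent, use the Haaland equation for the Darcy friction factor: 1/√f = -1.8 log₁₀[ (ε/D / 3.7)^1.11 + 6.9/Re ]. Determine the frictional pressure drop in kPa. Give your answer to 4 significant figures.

ΔP ≈ 15.35 kPa

Q = 154.2 L/s = 154.2/1000 = 0.1542 m³/s.
Cross-sectional area A = πD²/4 = π(0.2497)²/4 = 0.04897 m²; mean velocity V = Q/A = 0.1542/0.04897 = 3.149 m/s.
Reynolds number Re = ρVD/μ = 631.3 · 3.149 · 0.2497 / 0.00024 = 2.068e+06.
Re > 4000 → turbulent. Relative roughness ε/D = 0.000267/0.2497 = 0.00107. Haaland: 1/√f = -1.8 log₁₀[(0.00107/3.7)^1.11 + 6.9/2.068e+06] = -1.8 log₁₀[0.000118 + 3.34e-06] = 7.049, so f = 0.02012.
Total minor-loss coefficient ΣK = 1·2.5 + 1·0.21 = 2.71.
ΔP = [f·L/D + ΣK]·(ρV²/2) = [0.02012·27.22/0.2497 + 2.71]·(631.3·3.149²/2) = [2.194 + 2.71]·3130 = 1.535e+04 Pa.
ΔP = 1.535e+04 Pa = 15.35 kPa.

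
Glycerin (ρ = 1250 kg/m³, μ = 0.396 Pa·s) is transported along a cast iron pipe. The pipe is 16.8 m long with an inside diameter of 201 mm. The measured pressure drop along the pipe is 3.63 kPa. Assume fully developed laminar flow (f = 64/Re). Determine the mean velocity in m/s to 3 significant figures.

V ≈ 0.689 m/s

For laminar flow, f = 64/Re with Re = ρVD/μ, so Darcy-Weisbach reduces to ΔP = 32μLV/D². Solving for V: V = ΔP·D²/(32μL) = 3630·(0.201)²/(32·0.396·16.8) = 0.6889 m/s.
Check: Re = ρVD/μ = 1250·0.6889·0.201/0.396 = 437.1 < 2300, so the laminar assumption holds.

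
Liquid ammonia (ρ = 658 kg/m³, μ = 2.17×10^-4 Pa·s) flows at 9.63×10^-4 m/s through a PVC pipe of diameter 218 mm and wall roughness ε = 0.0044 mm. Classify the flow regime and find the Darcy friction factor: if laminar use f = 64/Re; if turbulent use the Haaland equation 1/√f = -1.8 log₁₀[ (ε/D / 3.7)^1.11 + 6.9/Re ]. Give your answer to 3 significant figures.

f ≈ 0.101

Re = ρVD/μ = 658·0.000963·0.218/0.000217 = 636.6.
Re < 2300 → laminar, so f = 64/Re = 0.1005 (roughness is irrelevant in laminar flow).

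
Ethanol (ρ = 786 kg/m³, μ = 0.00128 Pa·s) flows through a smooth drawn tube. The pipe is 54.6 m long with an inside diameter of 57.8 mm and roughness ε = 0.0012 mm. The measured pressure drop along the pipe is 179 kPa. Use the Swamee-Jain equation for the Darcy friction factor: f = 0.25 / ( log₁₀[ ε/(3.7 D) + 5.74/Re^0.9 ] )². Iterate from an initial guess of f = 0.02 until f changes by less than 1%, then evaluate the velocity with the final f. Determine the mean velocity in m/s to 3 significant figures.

Rearranging Darcy-Weisbach: V = √(2·ΔP·D/(f·L·ρ)). With ε/D = 1.2e-06/0.0578 = 2.08e-05, iterate starting from f = 0.02:
  f = 0.02 → V = √(2·1.79e+05·0.0578/(0.02·54.6·786)) = 4.91 m/s; Re = ρVD/μ = 1.743e+05; f → 0.01613
  f = 0.01613 → V = 5.467 m/s; Re = 1.94e+05; f → 0.01581
  f = 0.01581 → V = 5.522 m/s; Re = 1.96e+05; f → 0.01578
Converged (Δf/f < 1%). With the final f = 0.01578: V = √(2·1.79e+05·0.0578/(0.01578·54.6·786)) = 5.528 m/s.

V ≈ 5.53 m/s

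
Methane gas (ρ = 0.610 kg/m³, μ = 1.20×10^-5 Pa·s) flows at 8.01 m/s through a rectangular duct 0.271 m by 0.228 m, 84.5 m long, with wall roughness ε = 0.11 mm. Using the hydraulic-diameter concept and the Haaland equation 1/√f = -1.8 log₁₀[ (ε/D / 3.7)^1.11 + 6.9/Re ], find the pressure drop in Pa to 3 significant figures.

ΔP ≈ 132 Pa

Hydraulic diameter D_h = 4A/P = 4·(0.271·0.228)/(2·(0.271+0.228)) = 0.2472/0.998 = 0.2476 m.
Re = ρVD_h/μ = 0.61·8.01·0.2476/1.2e-05 = 1.008e+05.
ε/D_h = 0.00011/0.2476 = 0.000444; Haaland gives 1/√f = -1.8 log₁₀[4.45e-05+6.84e-05] = 7.105, so f = 0.01981.
ΔP = f(L/D_h)(ρV²/2) = 0.01981·84.5/0.2476·19.57 = 132.3 Pa.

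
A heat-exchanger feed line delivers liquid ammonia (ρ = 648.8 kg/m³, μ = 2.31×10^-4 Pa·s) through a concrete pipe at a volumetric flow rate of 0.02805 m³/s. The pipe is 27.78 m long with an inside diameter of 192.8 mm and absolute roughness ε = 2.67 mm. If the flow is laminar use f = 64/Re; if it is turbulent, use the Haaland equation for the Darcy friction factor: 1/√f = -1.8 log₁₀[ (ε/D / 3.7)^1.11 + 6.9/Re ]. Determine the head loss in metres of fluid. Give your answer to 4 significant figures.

h_f ≈ 0.2890 m

Cross-sectional area A = πD²/4 = π(0.1928)²/4 = 0.02919 m²; mean velocity V = Q/A = 0.02805/0.02919 = 0.9608 m/s.
Reynolds number Re = ρVD/μ = 648.8 · 0.9608 · 0.1928 / 0.000231 = 5.203e+05.
Re > 4000 → turbulent. Relative roughness ε/D = 0.00267/0.1928 = 0.0138. Haaland: 1/√f = -1.8 log₁₀[(0.0138/3.7)^1.11 + 6.9/5.203e+05] = -1.8 log₁₀[0.00202 + 1.33e-05] = 4.844, so f = 0.04262.
Darcy-Weisbach: ΔP = f(L/D)(ρV²/2) = 0.04262·(27.78/0.1928)·(648.8·0.9608²/2) = 0.04262·144.1·299.5 = 1839 Pa.
Head loss h_f = ΔP/(ρg) = 1839/(648.8·9.81) = 0.2890 m.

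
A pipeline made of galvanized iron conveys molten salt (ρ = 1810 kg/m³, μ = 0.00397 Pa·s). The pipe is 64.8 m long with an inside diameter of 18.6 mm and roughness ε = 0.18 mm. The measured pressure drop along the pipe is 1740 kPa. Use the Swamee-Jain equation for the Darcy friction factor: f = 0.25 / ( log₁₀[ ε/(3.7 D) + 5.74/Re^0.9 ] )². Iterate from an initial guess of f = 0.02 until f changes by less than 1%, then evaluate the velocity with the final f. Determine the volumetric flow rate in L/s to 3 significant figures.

Rearranging Darcy-Weisbach: V = √(2·ΔP·D/(f·L·ρ)). With ε/D = 0.00018/0.0186 = 0.00968, iterate starting from f = 0.02:
  f = 0.02 → V = √(2·1.74e+06·0.0186/(0.02·64.8·1810)) = 5.253 m/s; Re = ρVD/μ = 4.455e+04; f → 0.03924
  f = 0.03924 → V = 3.75 m/s; Re = 3.18e+04; f → 0.03983
  f = 0.03983 → V = 3.722 m/s; Re = 3.156e+04; f → 0.03985
Converged (Δf/f < 1%). With the final f = 0.03985: V = √(2·1.74e+06·0.0186/(0.03985·64.8·1810)) = 3.721 m/s.
Q = V·A = 3.721·(π/4·0.0186²) = 0.001011 m³/s = 1.01 L/s.

Q ≈ 1.01 L/s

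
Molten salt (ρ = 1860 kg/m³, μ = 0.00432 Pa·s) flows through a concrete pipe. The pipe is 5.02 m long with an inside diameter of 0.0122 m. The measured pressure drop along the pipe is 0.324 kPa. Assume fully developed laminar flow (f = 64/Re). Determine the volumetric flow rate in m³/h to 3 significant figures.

Q ≈ 0.0292 m³/h

For laminar flow, f = 64/Re with Re = ρVD/μ, so Darcy-Weisbach reduces to ΔP = 32μLV/D². Solving for V: V = ΔP·D²/(32μL) = 324·(0.0122)²/(32·0.00432·5.02) = 0.06949 m/s.
Check: Re = ρVD/μ = 1860·0.06949·0.0122/0.00432 = 365 < 2300, so the laminar assumption holds.
Q = V·A = 0.06949·(π/4·0.0122²) = 8.123e-06 m³/s = 0.0292 m³/h.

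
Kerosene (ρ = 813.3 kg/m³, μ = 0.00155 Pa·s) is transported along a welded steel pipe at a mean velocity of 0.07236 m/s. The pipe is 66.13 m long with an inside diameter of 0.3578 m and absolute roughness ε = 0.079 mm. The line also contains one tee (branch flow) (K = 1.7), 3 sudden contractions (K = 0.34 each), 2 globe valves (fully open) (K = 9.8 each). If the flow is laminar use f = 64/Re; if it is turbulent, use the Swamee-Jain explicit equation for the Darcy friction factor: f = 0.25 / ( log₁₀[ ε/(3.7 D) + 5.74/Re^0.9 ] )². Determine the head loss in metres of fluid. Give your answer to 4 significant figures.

Reynolds number Re = ρVD/μ = 813.3 · 0.07236 · 0.3578 / 0.00155 = 1.358e+04.
Re > 4000 → turbulent. Relative roughness ε/D = 7.9e-05/0.3578 = 0.000221. Swamee-Jain: f = 0.25/(log₁₀[0.000221/3.7 + 5.74/1.358e+04^0.9])² = 0.25/(log₁₀[5.97e-05 + 0.00109])² = 0.25/(-2.938)² = 0.02897.
Total minor-loss coefficient ΣK = 1·1.7 + 3·0.34 + 2·9.8 = 22.3.
ΔP = [f·L/D + ΣK]·(ρV²/2) = [0.02897·66.13/0.3578 + 22.3]·(813.3·0.07236²/2) = [5.354 + 22.3]·2.129 = 58.92 Pa.
Head loss h_f = ΔP/(ρg) = 58.92/(813.3·9.81) = 0.007385 m.

h_f ≈ 0.007385 m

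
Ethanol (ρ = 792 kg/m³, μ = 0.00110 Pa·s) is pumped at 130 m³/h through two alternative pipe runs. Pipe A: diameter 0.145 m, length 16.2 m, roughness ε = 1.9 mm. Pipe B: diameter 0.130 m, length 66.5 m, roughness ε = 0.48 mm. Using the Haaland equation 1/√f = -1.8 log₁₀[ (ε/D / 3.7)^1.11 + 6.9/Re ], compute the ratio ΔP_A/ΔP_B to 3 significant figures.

ΔP_A/ΔP_B ≈ 0.210

Pipe A: V = Q/A = 0.03611/0.01651 = 2.187 m/s; Re = 2.283e+05; ε/D = 0.0131; Haaland → f = 0.04192; ΔP_A = f(L/D)(ρV²/2) = 8868 Pa.
Pipe B: V = Q/A = 0.03611/0.01327 = 2.721 m/s; Re = 2.546e+05; ε/D = 0.00369; Haaland → f = 0.02823; ΔP_B = f(L/D)(ρV²/2) = 4.233e+04 Pa.
ΔP_A/ΔP_B = 8868/4.233e+04 = 0.210.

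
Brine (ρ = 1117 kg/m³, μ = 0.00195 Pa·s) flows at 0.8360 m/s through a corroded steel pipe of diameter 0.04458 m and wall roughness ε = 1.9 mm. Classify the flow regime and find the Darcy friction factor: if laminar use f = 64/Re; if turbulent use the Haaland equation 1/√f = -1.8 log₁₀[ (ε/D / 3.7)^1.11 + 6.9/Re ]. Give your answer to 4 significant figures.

Re = ρVD/μ = 1117·0.836·0.04458/0.00195 = 2.135e+04.
Re > 4000 → turbulent. ε/D = 0.0019/0.04458 = 0.0426; Haaland: 1/√f = -1.8 log₁₀[0.00705 + 0.000323] = 3.838, so f = 0.06788.

f ≈ 0.06788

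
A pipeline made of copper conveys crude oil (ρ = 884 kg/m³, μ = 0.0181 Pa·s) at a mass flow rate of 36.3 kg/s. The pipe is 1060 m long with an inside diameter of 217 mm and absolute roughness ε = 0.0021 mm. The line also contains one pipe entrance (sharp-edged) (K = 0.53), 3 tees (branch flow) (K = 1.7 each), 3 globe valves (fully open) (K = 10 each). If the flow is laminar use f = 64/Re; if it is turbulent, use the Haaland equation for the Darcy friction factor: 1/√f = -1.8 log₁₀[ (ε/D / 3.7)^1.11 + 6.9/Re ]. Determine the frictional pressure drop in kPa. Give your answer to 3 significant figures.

A = πD²/4 = π(0.217)²/4 = 0.03698 m²; mean velocity V = ṁ/(ρA) = 36.3/(884 · 0.03698) = 1.11 m/s.
Reynolds number Re = ρVD/μ = 884 · 1.11 · 0.217 / 0.0181 = 1.177e+04.
Re > 4000 → turbulent. Relative roughness ε/D = 2.1e-06/0.217 = 9.68e-06. Haaland: 1/√f = -1.8 log₁₀[(9.68e-06/3.7)^1.11 + 6.9/1.177e+04] = -1.8 log₁₀[6.36e-07 + 0.000586] = 5.816, so f = 0.02956.
Total minor-loss coefficient ΣK = 1·0.53 + 3·1.7 + 3·10 = 35.6.
ΔP = [f·L/D + ΣK]·(ρV²/2) = [0.02956·1060/0.217 + 35.6]·(884·1.11²/2) = [144.4 + 35.6]·544.9 = 9.809e+04 Pa.
ΔP = 9.809e+04 Pa = 98.1 kPa.

ΔP ≈ 98.1 kPa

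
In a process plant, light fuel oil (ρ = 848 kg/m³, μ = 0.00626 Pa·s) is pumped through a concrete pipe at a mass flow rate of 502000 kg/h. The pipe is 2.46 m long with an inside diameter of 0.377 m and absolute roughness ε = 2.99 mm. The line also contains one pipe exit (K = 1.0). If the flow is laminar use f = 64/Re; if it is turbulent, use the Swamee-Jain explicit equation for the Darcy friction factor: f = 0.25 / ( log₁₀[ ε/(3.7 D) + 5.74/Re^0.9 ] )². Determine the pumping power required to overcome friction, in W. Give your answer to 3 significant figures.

ṁ = 502000 kg/h = 502000/3600 = 139.4 kg/s.
A = πD²/4 = π(0.377)²/4 = 0.1116 m²; mean velocity V = ṁ/(ρA) = 139.4/(848 · 0.1116) = 1.473 m/s.
Reynolds number Re = ρVD/μ = 848 · 1.473 · 0.377 / 0.00626 = 7.523e+04.
Re > 4000 → turbulent. Relative roughness ε/D = 0.00299/0.377 = 0.00793. Swamee-Jain: f = 0.25/(log₁₀[0.00793/3.7 + 5.74/7.523e+04^0.9])² = 0.25/(log₁₀[0.00214 + 0.000235])² = 0.25/(-2.624)² = 0.03631.
Total minor-loss coefficient ΣK = 1·1 = 1.
ΔP = [f·L/D + ΣK]·(ρV²/2) = [0.03631·2.46/0.377 + 1]·(848·1.473²/2) = [0.237 + 1]·920.1 = 1138 Pa.
Q = ṁ/ρ = 139.4/848 = 0.1644 m³/s.
Pumping power P = QΔP = 0.1644·1138 = 187.2 W = 187 W.

P ≈ 187 W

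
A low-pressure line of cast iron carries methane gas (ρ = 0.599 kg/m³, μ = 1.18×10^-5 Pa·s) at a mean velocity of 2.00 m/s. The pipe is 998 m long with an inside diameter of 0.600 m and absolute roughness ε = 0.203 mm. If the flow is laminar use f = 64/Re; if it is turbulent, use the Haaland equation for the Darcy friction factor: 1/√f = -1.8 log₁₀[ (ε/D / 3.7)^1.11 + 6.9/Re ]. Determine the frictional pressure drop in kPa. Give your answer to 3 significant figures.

Reynolds number Re = ρVD/μ = 0.599 · 2 · 0.6 / 1.18e-05 = 6.092e+04.
Re > 4000 → turbulent. Relative roughness ε/D = 0.000203/0.6 = 0.000338. Haaland: 1/√f = -1.8 log₁₀[(0.000338/3.7)^1.11 + 6.9/6.092e+04] = -1.8 log₁₀[3.29e-05 + 0.000113] = 6.903, so f = 0.02098.
Darcy-Weisbach: ΔP = f(L/D)(ρV²/2) = 0.02098·(998/0.6)·(0.599·2²/2) = 0.02098·1663·1.198 = 41.81 Pa.
ΔP = 41.81 Pa = 0.0418 kPa.

ΔP ≈ 0.0418 kPa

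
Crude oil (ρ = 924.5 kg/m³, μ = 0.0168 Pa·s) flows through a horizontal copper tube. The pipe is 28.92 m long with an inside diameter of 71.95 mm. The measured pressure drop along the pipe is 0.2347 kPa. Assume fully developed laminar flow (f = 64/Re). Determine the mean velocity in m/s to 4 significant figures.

For laminar flow, f = 64/Re with Re = ρVD/μ, so Darcy-Weisbach reduces to ΔP = 32μLV/D². Solving for V: V = ΔP·D²/(32μL) = 234.7·(0.07195)²/(32·0.0168·28.92) = 0.07815 m/s.
Check: Re = ρVD/μ = 924.5·0.07815·0.07195/0.0168 = 309.4 < 2300, so the laminar assumption holds.

V ≈ 0.07815 m/s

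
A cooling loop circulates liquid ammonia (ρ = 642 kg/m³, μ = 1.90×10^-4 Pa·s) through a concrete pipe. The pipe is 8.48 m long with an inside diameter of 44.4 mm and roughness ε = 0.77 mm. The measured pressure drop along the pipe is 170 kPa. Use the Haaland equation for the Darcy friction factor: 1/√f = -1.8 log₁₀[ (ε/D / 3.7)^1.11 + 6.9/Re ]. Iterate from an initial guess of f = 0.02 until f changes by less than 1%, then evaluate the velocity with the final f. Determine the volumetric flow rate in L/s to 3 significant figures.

Q ≈ 12.0 L/s

Rearranging Darcy-Weisbach: V = √(2·ΔP·D/(f·L·ρ)). With ε/D = 0.00077/0.0444 = 0.0173, iterate starting from f = 0.02:
  f = 0.02 → V = √(2·1.7e+05·0.0444/(0.02·8.48·642)) = 11.77 m/s; Re = ρVD/μ = 1.767e+06; f → 0.0462
  f = 0.0462 → V = 7.747 m/s; Re = 1.162e+06; f → 0.04621
Converged (Δf/f < 1%). With the final f = 0.04621: V = √(2·1.7e+05·0.0444/(0.04621·8.48·642)) = 7.746 m/s.
Q = V·A = 7.746·(π/4·0.0444²) = 0.01199 m³/s = 12.0 L/s.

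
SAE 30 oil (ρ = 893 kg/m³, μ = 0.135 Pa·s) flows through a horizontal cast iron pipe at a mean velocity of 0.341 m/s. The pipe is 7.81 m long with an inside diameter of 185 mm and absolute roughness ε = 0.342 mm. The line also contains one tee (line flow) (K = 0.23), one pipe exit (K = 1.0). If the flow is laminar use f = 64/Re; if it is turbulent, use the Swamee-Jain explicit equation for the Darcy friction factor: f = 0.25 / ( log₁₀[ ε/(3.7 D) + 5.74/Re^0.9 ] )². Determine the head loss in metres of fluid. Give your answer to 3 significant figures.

h_f ≈ 0.0457 m

Reynolds number Re = ρVD/μ = 893 · 0.341 · 0.185 / 0.135 = 417.3.
Re < 2300 → laminar flow, so f = 64/Re = 64/417.3 = 0.1534 (the turbulent correlation is not needed).
Total minor-loss coefficient ΣK = 1·0.23 + 1·1 = 1.23.
ΔP = [f·L/D + ΣK]·(ρV²/2) = [0.1534·7.81/0.185 + 1.23]·(893·0.341²/2) = [6.475 + 1.23]·51.92 = 400 Pa.
Head loss h_f = ΔP/(ρg) = 400/(893·9.81) = 0.0457 m.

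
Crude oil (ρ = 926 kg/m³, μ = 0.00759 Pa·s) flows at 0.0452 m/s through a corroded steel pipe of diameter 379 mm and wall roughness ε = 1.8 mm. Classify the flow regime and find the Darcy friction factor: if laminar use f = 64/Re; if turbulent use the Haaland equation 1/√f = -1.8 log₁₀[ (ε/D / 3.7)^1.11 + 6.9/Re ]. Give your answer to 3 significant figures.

f ≈ 0.0306

Re = ρVD/μ = 926·0.0452·0.379/0.00759 = 2090.
Re < 2300 → laminar, so f = 64/Re = 0.03062 (roughness is irrelevant in laminar flow).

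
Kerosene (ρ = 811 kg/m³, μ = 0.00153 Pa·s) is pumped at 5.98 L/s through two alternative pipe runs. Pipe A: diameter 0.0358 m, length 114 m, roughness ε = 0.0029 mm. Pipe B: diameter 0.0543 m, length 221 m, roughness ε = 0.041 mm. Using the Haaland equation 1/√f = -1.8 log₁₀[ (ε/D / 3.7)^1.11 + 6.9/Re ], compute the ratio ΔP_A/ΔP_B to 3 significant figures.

Pipe A: V = Q/A = 0.00598/0.001007 = 5.941 m/s; Re = 1.127e+05; ε/D = 8.1e-05; Haaland → f = 0.01777; ΔP_A = f(L/D)(ρV²/2) = 8.097e+05 Pa.
Pipe B: V = Q/A = 0.00598/0.002316 = 2.582 m/s; Re = 7.433e+04; ε/D = 0.000755; Haaland → f = 0.02181; ΔP_B = f(L/D)(ρV²/2) = 2.4e+05 Pa.
ΔP_A/ΔP_B = 8.097e+05/2.4e+05 = 3.37.

ΔP_A/ΔP_B ≈ 3.37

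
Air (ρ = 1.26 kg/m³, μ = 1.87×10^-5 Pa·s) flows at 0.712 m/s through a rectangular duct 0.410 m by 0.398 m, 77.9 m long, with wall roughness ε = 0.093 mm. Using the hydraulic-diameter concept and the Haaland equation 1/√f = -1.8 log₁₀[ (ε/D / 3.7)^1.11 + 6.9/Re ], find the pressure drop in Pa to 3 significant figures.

ΔP ≈ 1.62 Pa

Hydraulic diameter D_h = 4A/P = 4·(0.41·0.398)/(2·(0.41+0.398)) = 0.6527/1.616 = 0.4039 m.
Re = ρVD_h/μ = 1.26·0.712·0.4039/1.87e-05 = 1.938e+04.
ε/D_h = 9.3e-05/0.4039 = 0.00023; Haaland gives 1/√f = -1.8 log₁₀[2.14e-05+0.000356] = 6.161, so f = 0.02634.
ΔP = f(L/D_h)(ρV²/2) = 0.02634·77.9/0.4039·0.3194 = 1.622 Pa.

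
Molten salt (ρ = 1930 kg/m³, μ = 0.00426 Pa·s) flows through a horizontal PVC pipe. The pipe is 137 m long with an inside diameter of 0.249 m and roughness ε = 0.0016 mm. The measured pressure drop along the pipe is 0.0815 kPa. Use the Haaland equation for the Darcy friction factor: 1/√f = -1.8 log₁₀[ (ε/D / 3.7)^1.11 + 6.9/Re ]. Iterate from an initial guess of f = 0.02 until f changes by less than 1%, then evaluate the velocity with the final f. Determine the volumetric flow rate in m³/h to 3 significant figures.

Rearranging Darcy-Weisbach: V = √(2·ΔP·D/(f·L·ρ)). With ε/D = 1.6e-06/0.249 = 6.43e-06, iterate starting from f = 0.02:
  f = 0.02 → V = √(2·81.5·0.249/(0.02·137·1930)) = 0.08761 m/s; Re = ρVD/μ = 9883; f → 0.03099
  f = 0.03099 → V = 0.07038 m/s; Re = 7939; f → 0.03295
  f = 0.03295 → V = 0.06826 m/s; Re = 7700; f → 0.03323
Converged (Δf/f < 1%). With the final f = 0.03323: V = √(2·81.5·0.249/(0.03323·137·1930)) = 0.06796 m/s.
Q = V·A = 0.06796·(π/4·0.249²) = 0.003309 m³/s = 11.9 m³/h.

Q ≈ 11.9 m³/h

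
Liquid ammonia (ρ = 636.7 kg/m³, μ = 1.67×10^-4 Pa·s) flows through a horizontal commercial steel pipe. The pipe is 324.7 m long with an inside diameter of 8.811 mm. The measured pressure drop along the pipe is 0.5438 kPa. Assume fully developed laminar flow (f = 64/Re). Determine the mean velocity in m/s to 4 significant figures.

For laminar flow, f = 64/Re with Re = ρVD/μ, so Darcy-Weisbach reduces to ΔP = 32μLV/D². Solving for V: V = ΔP·D²/(32μL) = 543.8·(0.008811)²/(32·0.000167·324.7) = 0.02433 m/s.
Check: Re = ρVD/μ = 636.7·0.02433·0.008811/0.000167 = 817.3 < 2300, so the laminar assumption holds.

V ≈ 0.02433 m/s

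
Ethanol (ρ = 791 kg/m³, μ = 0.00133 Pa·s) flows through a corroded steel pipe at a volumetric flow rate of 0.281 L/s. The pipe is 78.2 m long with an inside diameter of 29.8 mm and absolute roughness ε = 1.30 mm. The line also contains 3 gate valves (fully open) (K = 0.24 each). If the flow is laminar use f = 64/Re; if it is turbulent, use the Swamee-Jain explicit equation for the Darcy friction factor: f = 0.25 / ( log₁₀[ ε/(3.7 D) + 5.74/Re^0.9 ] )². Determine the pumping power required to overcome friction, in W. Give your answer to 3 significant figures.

P ≈ 3.43 W

Q = 0.281 L/s = 0.281/1000 = 0.000281 m³/s.
Cross-sectional area A = πD²/4 = π(0.0298)²/4 = 0.0006975 m²; mean velocity V = Q/A = 0.000281/0.0006975 = 0.4029 m/s.
Reynolds number Re = ρVD/μ = 791 · 0.4029 · 0.0298 / 0.00133 = 7140.
Re > 4000 → turbulent. Relative roughness ε/D = 0.0013/0.0298 = 0.0436. Swamee-Jain: f = 0.25/(log₁₀[0.0436/3.7 + 5.74/7140^0.9])² = 0.25/(log₁₀[0.0118 + 0.00195])² = 0.25/(-1.862)² = 0.07211.
Total minor-loss coefficient ΣK = 3·0.24 = 0.72.
ΔP = [f·L/D + ΣK]·(ρV²/2) = [0.07211·78.2/0.0298 + 0.72]·(791·0.4029²/2) = [189.2 + 0.72]·64.2 = 1.219e+04 Pa.
Pumping power P = QΔP = 0.000281·1.219e+04 = 3.427 W = 3.43 W.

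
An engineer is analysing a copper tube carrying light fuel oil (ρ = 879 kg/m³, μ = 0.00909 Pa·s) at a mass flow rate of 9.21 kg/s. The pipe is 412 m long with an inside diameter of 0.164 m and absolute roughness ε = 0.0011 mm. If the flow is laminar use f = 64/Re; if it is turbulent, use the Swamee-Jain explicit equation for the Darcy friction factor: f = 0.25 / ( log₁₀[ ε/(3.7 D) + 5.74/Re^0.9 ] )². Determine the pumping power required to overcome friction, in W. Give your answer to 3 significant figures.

A = πD²/4 = π(0.164)²/4 = 0.02112 m²; mean velocity V = ṁ/(ρA) = 9.21/(879 · 0.02112) = 0.496 m/s.
Reynolds number Re = ρVD/μ = 879 · 0.496 · 0.164 / 0.00909 = 7866.
Re > 4000 → turbulent. Relative roughness ε/D = 1.1e-06/0.164 = 6.71e-06. Swamee-Jain: f = 0.25/(log₁₀[6.71e-06/3.7 + 5.74/7866^0.9])² = 0.25/(log₁₀[1.81e-06 + 0.00179])² = 0.25/(-2.747)² = 0.03313.
Darcy-Weisbach: ΔP = f(L/D)(ρV²/2) = 0.03313·(412/0.164)·(879·0.496²/2) = 0.03313·2512·108.1 = 9001 Pa.
Q = ṁ/ρ = 9.21/879 = 0.01048 m³/s.
Pumping power P = QΔP = 0.01048·9001 = 94.31 W = 94.3 W.

P ≈ 94.3 W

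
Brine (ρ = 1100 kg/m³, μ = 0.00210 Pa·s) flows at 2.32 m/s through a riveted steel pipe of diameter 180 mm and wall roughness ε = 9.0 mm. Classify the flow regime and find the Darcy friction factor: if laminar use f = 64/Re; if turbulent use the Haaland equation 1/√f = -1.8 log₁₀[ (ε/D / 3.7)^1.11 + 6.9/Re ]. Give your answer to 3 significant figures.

f ≈ 0.0718

Re = ρVD/μ = 1100·2.32·0.18/0.0021 = 2.187e+05.
Re > 4000 → turbulent. ε/D = 0.009/0.18 = 0.05; Haaland: 1/√f = -1.8 log₁₀[0.00842 + 3.15e-05] = 3.732, so f = 0.07181.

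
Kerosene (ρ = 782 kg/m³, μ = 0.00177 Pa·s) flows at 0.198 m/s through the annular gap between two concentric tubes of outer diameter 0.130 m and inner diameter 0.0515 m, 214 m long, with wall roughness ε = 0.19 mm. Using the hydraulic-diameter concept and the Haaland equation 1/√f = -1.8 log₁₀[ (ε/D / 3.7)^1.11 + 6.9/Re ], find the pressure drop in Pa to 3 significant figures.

Hydraulic diameter D_h = 4A/P = D_o - D_i = 0.13 - 0.0515 = 0.0785 m.
Re = ρVD_h/μ = 782·0.198·0.0785/0.00177 = 6867.
ε/D_h = 0.00019/0.0785 = 0.00242; Haaland gives 1/√f = -1.8 log₁₀[0.000292+0.001] = 5.197, so f = 0.03703.
ΔP = f(L/D_h)(ρV²/2) = 0.03703·214/0.0785·15.33 = 1547 Pa.

ΔP ≈ 1550 Pa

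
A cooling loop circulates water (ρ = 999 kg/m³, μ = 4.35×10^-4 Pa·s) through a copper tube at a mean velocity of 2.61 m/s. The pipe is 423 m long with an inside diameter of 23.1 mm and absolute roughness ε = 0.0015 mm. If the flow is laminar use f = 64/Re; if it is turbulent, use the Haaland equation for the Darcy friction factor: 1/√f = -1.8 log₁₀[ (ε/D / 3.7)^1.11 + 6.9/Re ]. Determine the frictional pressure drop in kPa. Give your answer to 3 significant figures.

ΔP ≈ 1060 kPa

Reynolds number Re = ρVD/μ = 999 · 2.61 · 0.0231 / 0.000435 = 1.385e+05.
Re > 4000 → turbulent. Relative roughness ε/D = 1.5e-06/0.0231 = 6.49e-05. Haaland: 1/√f = -1.8 log₁₀[(6.49e-05/3.7)^1.11 + 6.9/1.385e+05] = -1.8 log₁₀[5.26e-06 + 4.98e-05] = 7.666, so f = 0.01702.
Darcy-Weisbach: ΔP = f(L/D)(ρV²/2) = 0.01702·(423/0.0231)·(999·2.61²/2) = 0.01702·1.831e+04·3403 = 1.06e+06 Pa.
ΔP = 1.06e+06 Pa = 1060 kPa.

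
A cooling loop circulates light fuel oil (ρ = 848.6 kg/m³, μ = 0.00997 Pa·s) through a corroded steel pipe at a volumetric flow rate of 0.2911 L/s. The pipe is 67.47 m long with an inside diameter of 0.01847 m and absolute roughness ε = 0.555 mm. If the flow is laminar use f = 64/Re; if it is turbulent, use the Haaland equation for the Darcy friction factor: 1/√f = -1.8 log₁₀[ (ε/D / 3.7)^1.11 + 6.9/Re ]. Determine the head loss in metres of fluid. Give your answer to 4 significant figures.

h_f ≈ 8.235 m

Q = 0.2911 L/s = 0.2911/1000 = 0.0002911 m³/s.
Cross-sectional area A = πD²/4 = π(0.01847)²/4 = 0.0002679 m²; mean velocity V = Q/A = 0.0002911/0.0002679 = 1.086 m/s.
Reynolds number Re = ρVD/μ = 848.6 · 1.086 · 0.01847 / 0.00997 = 1708.
Re < 2300 → laminar flow, so f = 64/Re = 64/1708 = 0.03747 (the turbulent correlation is not needed).
Darcy-Weisbach: ΔP = f(L/D)(ρV²/2) = 0.03747·(67.47/0.01847)·(848.6·1.086²/2) = 0.03747·3653·500.9 = 6.856e+04 Pa.
Head loss h_f = ΔP/(ρg) = 6.856e+04/(848.6·9.81) = 8.235 m.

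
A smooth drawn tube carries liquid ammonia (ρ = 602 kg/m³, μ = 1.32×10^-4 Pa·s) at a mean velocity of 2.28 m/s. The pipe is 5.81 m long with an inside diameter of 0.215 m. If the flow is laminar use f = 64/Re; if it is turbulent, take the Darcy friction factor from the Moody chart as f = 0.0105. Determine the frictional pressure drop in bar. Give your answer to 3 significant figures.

ΔP ≈ 0.00444 bar

Reynolds number Re = ρVD/μ = 602 · 2.28 · 0.215 / 0.000132 = 2.236e+06.
Re > 4000 → turbulent; use the Moody-chart value f = 0.0105.
Darcy-Weisbach: ΔP = f(L/D)(ρV²/2) = 0.0105·(5.81/0.215)·(602·2.28²/2) = 0.0105·27.02·1565 = 444 Pa.
ΔP = 444 Pa = 0.00444 bar.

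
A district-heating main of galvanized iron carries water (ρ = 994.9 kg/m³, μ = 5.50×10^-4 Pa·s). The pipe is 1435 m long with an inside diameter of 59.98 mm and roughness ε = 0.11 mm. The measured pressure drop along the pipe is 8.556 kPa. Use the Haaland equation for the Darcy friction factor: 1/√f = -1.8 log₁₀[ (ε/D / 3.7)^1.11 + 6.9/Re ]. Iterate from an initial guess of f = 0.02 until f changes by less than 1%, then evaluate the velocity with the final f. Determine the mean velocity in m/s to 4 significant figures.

V ≈ 0.1546 m/s

Rearranging Darcy-Weisbach: V = √(2·ΔP·D/(f·L·ρ)). With ε/D = 0.00011/0.05998 = 0.00183, iterate starting from f = 0.02:
  f = 0.02 → V = √(2·8556·0.05998/(0.02·1435·994.9)) = 0.1896 m/s; Re = ρVD/μ = 2.057e+04; f → 0.02905
  f = 0.02905 → V = 0.1573 m/s; Re = 1.707e+04; f → 0.02998
  f = 0.02998 → V = 0.1548 m/s; Re = 1.68e+04; f → 0.03007
Converged (Δf/f < 1%). With the final f = 0.03007: V = √(2·8556·0.05998/(0.03007·1435·994.9)) = 0.1546 m/s.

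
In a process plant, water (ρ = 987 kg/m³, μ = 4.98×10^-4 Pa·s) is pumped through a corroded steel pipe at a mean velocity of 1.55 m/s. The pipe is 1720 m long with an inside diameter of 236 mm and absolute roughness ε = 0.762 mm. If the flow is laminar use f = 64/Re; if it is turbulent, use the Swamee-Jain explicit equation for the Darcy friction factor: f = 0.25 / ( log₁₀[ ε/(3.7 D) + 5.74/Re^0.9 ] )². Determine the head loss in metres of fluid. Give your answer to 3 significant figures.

Reynolds number Re = ρVD/μ = 987 · 1.55 · 0.236 / 0.000498 = 7.25e+05.
Re > 4000 → turbulent. Relative roughness ε/D = 0.000762/0.236 = 0.00323. Swamee-Jain: f = 0.25/(log₁₀[0.00323/3.7 + 5.74/7.25e+05^0.9])² = 0.25/(log₁₀[0.000873 + 3.05e-05])² = 0.25/(-3.044)² = 0.02698.
Darcy-Weisbach: ΔP = f(L/D)(ρV²/2) = 0.02698·(1720/0.236)·(987·1.55²/2) = 0.02698·7288·1186 = 2.331e+05 Pa.
Head loss h_f = ΔP/(ρg) = 2.331e+05/(987·9.81) = 24.1 m.

h_f ≈ 24.1 m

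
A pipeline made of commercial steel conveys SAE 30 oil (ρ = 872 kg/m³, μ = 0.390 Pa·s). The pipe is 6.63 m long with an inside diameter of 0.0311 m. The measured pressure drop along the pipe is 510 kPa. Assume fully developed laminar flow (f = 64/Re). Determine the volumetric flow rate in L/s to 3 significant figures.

For laminar flow, f = 64/Re with Re = ρVD/μ, so Darcy-Weisbach reduces to ΔP = 32μLV/D². Solving for V: V = ΔP·D²/(32μL) = 5.1e+05·(0.0311)²/(32·0.39·6.63) = 5.962 m/s.
Check: Re = ρVD/μ = 872·5.962·0.0311/0.39 = 414.5 < 2300, so the laminar assumption holds.
Q = V·A = 5.962·(π/4·0.0311²) = 0.004529 m³/s = 4.53 L/s.

Q ≈ 4.53 L/s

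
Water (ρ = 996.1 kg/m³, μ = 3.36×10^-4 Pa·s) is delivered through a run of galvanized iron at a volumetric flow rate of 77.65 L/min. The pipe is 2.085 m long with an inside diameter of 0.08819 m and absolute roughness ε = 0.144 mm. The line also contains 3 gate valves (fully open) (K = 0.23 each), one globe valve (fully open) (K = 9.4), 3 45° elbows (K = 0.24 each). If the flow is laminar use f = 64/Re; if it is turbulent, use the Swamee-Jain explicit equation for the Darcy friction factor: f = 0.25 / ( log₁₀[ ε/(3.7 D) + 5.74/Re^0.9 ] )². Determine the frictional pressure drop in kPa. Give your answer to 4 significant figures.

Q = 77.65 L/min = 77.65/60000 = 0.001294 m³/s.
Cross-sectional area A = πD²/4 = π(0.08819)²/4 = 0.006108 m²; mean velocity V = Q/A = 0.001294/0.006108 = 0.2119 m/s.
Reynolds number Re = ρVD/μ = 996.1 · 0.2119 · 0.08819 / 0.000336 = 5.539e+04.
Re > 4000 → turbulent. Relative roughness ε/D = 0.000144/0.08819 = 0.00163. Swamee-Jain: f = 0.25/(log₁₀[0.00163/3.7 + 5.74/5.539e+04^0.9])² = 0.25/(log₁₀[0.000441 + 0.000309])² = 0.25/(-3.125)² = 0.0256.
Total minor-loss coefficient ΣK = 3·0.23 + 1·9.4 + 3·0.24 = 10.8.
ΔP = [f·L/D + ΣK]·(ρV²/2) = [0.0256·2.085/0.08819 + 10.8]·(996.1·0.2119²/2) = [0.6053 + 10.8]·22.36 = 255.2 Pa.
ΔP = 255.2 Pa = 0.2552 kPa.

ΔP ≈ 0.2552 kPa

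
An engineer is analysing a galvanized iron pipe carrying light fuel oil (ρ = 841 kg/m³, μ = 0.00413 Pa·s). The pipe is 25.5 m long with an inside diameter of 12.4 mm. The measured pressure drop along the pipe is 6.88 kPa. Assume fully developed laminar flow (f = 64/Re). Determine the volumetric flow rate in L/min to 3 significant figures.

For laminar flow, f = 64/Re with Re = ρVD/μ, so Darcy-Weisbach reduces to ΔP = 32μLV/D². Solving for V: V = ΔP·D²/(32μL) = 6880·(0.0124)²/(32·0.00413·25.5) = 0.3139 m/s.
Check: Re = ρVD/μ = 841·0.3139·0.0124/0.00413 = 792.6 < 2300, so the laminar assumption holds.
Q = V·A = 0.3139·(π/4·0.0124²) = 3.791e-05 m³/s = 2.27 L/min.

Q ≈ 2.27 L/min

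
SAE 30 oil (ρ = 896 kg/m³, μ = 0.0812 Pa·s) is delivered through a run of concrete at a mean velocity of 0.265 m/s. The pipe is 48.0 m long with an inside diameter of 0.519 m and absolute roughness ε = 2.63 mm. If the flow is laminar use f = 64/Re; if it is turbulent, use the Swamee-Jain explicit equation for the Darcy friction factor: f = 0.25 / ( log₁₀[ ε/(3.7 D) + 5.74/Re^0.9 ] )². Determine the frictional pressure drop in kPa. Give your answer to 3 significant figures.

Reynolds number Re = ρVD/μ = 896 · 0.265 · 0.519 / 0.0812 = 1518.
Re < 2300 → laminar flow, so f = 64/Re = 64/1518 = 0.04217 (the turbulent correlation is not needed).
Darcy-Weisbach: ΔP = f(L/D)(ρV²/2) = 0.04217·(48/0.519)·(896·0.265²/2) = 0.04217·92.49·31.46 = 122.7 Pa.
ΔP = 122.7 Pa = 0.123 kPa.

ΔP ≈ 0.123 kPa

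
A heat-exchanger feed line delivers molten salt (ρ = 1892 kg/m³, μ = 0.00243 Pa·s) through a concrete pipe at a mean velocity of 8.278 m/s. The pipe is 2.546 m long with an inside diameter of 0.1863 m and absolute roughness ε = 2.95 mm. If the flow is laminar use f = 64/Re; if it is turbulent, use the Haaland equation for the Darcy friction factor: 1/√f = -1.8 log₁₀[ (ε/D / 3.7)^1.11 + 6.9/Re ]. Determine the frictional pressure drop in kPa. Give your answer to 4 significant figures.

Reynolds number Re = ρVD/μ = 1892 · 8.278 · 0.1863 / 0.00243 = 1.201e+06.
Re > 4000 → turbulent. Relative roughness ε/D = 0.00295/0.1863 = 0.0158. Haaland: 1/√f = -1.8 log₁₀[(0.0158/3.7)^1.11 + 6.9/1.201e+06] = -1.8 log₁₀[0.00235 + 5.75e-06] = 4.731, so f = 0.04469.
Darcy-Weisbach: ΔP = f(L/D)(ρV²/2) = 0.04469·(2.546/0.1863)·(1892·8.278²/2) = 0.04469·13.67·6.482e+04 = 3.959e+04 Pa.
ΔP = 3.959e+04 Pa = 39.59 kPa.

ΔP ≈ 39.59 kPa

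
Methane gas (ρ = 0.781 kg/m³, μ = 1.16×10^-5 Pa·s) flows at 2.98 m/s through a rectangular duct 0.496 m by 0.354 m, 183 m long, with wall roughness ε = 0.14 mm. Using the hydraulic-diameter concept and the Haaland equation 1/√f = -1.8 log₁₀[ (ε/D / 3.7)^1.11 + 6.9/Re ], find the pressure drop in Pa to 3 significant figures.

Hydraulic diameter D_h = 4A/P = 4·(0.496·0.354)/(2·(0.496+0.354)) = 0.7023/1.7 = 0.4131 m.
Re = ρVD_h/μ = 0.781·2.98·0.4131/1.16e-05 = 8.289e+04.
ε/D_h = 0.00014/0.4131 = 0.000339; Haaland gives 1/√f = -1.8 log₁₀[3.29e-05+8.32e-05] = 7.083, so f = 0.01993.
ΔP = f(L/D_h)(ρV²/2) = 0.01993·183/0.4131·3.468 = 30.62 Pa.

ΔP ≈ 30.6 Pa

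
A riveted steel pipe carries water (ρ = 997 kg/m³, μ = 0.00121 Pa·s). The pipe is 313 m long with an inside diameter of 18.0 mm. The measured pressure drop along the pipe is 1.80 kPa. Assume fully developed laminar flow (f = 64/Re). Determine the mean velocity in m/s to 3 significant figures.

For laminar flow, f = 64/Re with Re = ρVD/μ, so Darcy-Weisbach reduces to ΔP = 32μLV/D². Solving for V: V = ΔP·D²/(32μL) = 1800·(0.018)²/(32·0.00121·313) = 0.04812 m/s.
Check: Re = ρVD/μ = 997·0.04812·0.018/0.00121 = 713.7 < 2300, so the laminar assumption holds.

V ≈ 0.0481 m/s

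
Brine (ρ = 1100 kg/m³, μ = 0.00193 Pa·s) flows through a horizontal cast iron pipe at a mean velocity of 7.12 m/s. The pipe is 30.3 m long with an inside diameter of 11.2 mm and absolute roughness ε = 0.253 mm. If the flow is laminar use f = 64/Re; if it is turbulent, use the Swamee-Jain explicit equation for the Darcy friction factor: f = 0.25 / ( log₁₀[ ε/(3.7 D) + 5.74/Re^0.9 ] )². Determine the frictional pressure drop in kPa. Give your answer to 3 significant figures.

ΔP ≈ 3940 kPa

Reynolds number Re = ρVD/μ = 1100 · 7.12 · 0.0112 / 0.00193 = 4.545e+04.
Re > 4000 → turbulent. Relative roughness ε/D = 0.000253/0.0112 = 0.0226. Swamee-Jain: f = 0.25/(log₁₀[0.0226/3.7 + 5.74/4.545e+04^0.9])² = 0.25/(log₁₀[0.00611 + 0.000369])² = 0.25/(-2.189)² = 0.05218.
Darcy-Weisbach: ΔP = f(L/D)(ρV²/2) = 0.05218·(30.3/0.0112)·(1100·7.12²/2) = 0.05218·2705·2.788e+04 = 3.936e+06 Pa.
ΔP = 3.936e+06 Pa = 3940 kPa.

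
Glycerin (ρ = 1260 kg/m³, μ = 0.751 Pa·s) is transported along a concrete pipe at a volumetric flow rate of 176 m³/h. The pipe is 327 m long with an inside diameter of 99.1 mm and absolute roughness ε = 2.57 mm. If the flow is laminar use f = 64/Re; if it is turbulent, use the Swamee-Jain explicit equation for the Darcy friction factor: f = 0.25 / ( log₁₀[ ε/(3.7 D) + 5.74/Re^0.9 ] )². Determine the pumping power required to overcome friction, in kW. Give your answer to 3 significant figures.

Q = 176 m³/h = 176/3600 = 0.04889 m³/s.
Cross-sectional area A = πD²/4 = π(0.0991)²/4 = 0.007713 m²; mean velocity V = Q/A = 0.04889/0.007713 = 6.338 m/s.
Reynolds number Re = ρVD/μ = 1260 · 6.338 · 0.0991 / 0.751 = 1054.
Re < 2300 → laminar flow, so f = 64/Re = 64/1054 = 0.06073 (the turbulent correlation is not needed).
Darcy-Weisbach: ΔP = f(L/D)(ρV²/2) = 0.06073·(327/0.0991)·(1260·6.338²/2) = 0.06073·3300·2.531e+04 = 5.072e+06 Pa.
Pumping power P = QΔP = 0.04889·5.072e+06 = 248000 W = 248 kW.

P ≈ 248 kW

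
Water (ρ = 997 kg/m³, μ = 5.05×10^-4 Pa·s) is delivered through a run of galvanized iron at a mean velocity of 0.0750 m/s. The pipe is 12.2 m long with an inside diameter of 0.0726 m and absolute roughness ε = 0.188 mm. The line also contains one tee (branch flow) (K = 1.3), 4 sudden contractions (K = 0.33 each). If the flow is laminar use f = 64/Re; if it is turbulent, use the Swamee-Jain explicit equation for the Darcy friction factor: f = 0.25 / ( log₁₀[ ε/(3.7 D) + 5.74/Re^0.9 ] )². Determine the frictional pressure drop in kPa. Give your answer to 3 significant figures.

ΔP ≈ 0.0236 kPa

Reynolds number Re = ρVD/μ = 997 · 0.075 · 0.0726 / 0.000505 = 1.075e+04.
Re > 4000 → turbulent. Relative roughness ε/D = 0.000188/0.0726 = 0.00259. Swamee-Jain: f = 0.25/(log₁₀[0.00259/3.7 + 5.74/1.075e+04^0.9])² = 0.25/(log₁₀[0.0007 + 0.00135])² = 0.25/(-2.688)² = 0.0346.
Total minor-loss coefficient ΣK = 1·1.3 + 4·0.33 = 2.62.
ΔP = [f·L/D + ΣK]·(ρV²/2) = [0.0346·12.2/0.0726 + 2.62]·(997·0.075²/2) = [5.814 + 2.62]·2.804 = 23.65 Pa.
ΔP = 23.65 Pa = 0.0236 kPa.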